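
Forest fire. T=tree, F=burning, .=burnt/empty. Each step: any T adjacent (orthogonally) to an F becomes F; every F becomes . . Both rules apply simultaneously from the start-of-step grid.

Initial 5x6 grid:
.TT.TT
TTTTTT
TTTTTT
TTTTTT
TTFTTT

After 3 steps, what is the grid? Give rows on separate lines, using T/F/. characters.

Step 1: 3 trees catch fire, 1 burn out
  .TT.TT
  TTTTTT
  TTTTTT
  TTFTTT
  TF.FTT
Step 2: 5 trees catch fire, 3 burn out
  .TT.TT
  TTTTTT
  TTFTTT
  TF.FTT
  F...FT
Step 3: 6 trees catch fire, 5 burn out
  .TT.TT
  TTFTTT
  TF.FTT
  F...FT
  .....F

.TT.TT
TTFTTT
TF.FTT
F...FT
.....F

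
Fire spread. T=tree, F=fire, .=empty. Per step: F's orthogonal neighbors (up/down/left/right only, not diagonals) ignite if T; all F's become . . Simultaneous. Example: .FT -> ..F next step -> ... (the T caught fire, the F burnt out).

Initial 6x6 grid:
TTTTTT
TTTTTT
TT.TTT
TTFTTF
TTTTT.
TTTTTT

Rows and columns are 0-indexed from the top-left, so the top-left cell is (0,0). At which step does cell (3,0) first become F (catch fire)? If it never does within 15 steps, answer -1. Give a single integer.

Step 1: cell (3,0)='T' (+5 fires, +2 burnt)
Step 2: cell (3,0)='F' (+9 fires, +5 burnt)
  -> target ignites at step 2
Step 3: cell (3,0)='.' (+9 fires, +9 burnt)
Step 4: cell (3,0)='.' (+7 fires, +9 burnt)
Step 5: cell (3,0)='.' (+2 fires, +7 burnt)
Step 6: cell (3,0)='.' (+0 fires, +2 burnt)
  fire out at step 6

2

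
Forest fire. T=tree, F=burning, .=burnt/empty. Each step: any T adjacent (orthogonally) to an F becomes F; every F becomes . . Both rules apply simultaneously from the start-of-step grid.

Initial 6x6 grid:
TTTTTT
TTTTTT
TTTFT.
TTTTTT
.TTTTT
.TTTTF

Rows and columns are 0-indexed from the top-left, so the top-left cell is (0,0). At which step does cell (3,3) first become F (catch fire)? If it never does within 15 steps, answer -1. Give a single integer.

Step 1: cell (3,3)='F' (+6 fires, +2 burnt)
  -> target ignites at step 1
Step 2: cell (3,3)='.' (+10 fires, +6 burnt)
Step 3: cell (3,3)='.' (+8 fires, +10 burnt)
Step 4: cell (3,3)='.' (+6 fires, +8 burnt)
Step 5: cell (3,3)='.' (+1 fires, +6 burnt)
Step 6: cell (3,3)='.' (+0 fires, +1 burnt)
  fire out at step 6

1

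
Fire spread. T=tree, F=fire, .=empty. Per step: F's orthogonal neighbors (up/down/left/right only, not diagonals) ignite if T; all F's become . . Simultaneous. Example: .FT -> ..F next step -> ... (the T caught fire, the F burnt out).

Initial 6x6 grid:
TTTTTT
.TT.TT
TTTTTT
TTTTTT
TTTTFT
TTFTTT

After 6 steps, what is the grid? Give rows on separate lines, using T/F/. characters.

Step 1: 7 trees catch fire, 2 burn out
  TTTTTT
  .TT.TT
  TTTTTT
  TTTTFT
  TTFF.F
  TF.FFT
Step 2: 7 trees catch fire, 7 burn out
  TTTTTT
  .TT.TT
  TTTTFT
  TTFF.F
  TF....
  F....F
Step 3: 6 trees catch fire, 7 burn out
  TTTTTT
  .TT.FT
  TTFF.F
  TF....
  F.....
  ......
Step 4: 5 trees catch fire, 6 burn out
  TTTTFT
  .TF..F
  TF....
  F.....
  ......
  ......
Step 5: 5 trees catch fire, 5 burn out
  TTFF.F
  .F....
  F.....
  ......
  ......
  ......
Step 6: 1 trees catch fire, 5 burn out
  TF....
  ......
  ......
  ......
  ......
  ......

TF....
......
......
......
......
......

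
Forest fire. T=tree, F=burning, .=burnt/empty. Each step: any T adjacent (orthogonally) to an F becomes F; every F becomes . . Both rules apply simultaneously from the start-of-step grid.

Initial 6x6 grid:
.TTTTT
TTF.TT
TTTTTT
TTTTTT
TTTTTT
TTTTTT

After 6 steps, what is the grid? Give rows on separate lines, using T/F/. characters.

Step 1: 3 trees catch fire, 1 burn out
  .TFTTT
  TF..TT
  TTFTTT
  TTTTTT
  TTTTTT
  TTTTTT
Step 2: 6 trees catch fire, 3 burn out
  .F.FTT
  F...TT
  TF.FTT
  TTFTTT
  TTTTTT
  TTTTTT
Step 3: 6 trees catch fire, 6 burn out
  ....FT
  ....TT
  F...FT
  TF.FTT
  TTFTTT
  TTTTTT
Step 4: 8 trees catch fire, 6 burn out
  .....F
  ....FT
  .....F
  F...FT
  TF.FTT
  TTFTTT
Step 5: 6 trees catch fire, 8 burn out
  ......
  .....F
  ......
  .....F
  F...FT
  TF.FTT
Step 6: 3 trees catch fire, 6 burn out
  ......
  ......
  ......
  ......
  .....F
  F...FT

......
......
......
......
.....F
F...FT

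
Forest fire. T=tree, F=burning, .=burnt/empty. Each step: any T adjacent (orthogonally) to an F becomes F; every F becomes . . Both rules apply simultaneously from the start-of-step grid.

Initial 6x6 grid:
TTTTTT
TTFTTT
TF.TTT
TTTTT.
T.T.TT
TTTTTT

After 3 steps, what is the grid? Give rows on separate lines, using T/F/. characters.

Step 1: 5 trees catch fire, 2 burn out
  TTFTTT
  TF.FTT
  F..TTT
  TFTTT.
  T.T.TT
  TTTTTT
Step 2: 7 trees catch fire, 5 burn out
  TF.FTT
  F...FT
  ...FTT
  F.FTT.
  T.T.TT
  TTTTTT
Step 3: 7 trees catch fire, 7 burn out
  F...FT
  .....F
  ....FT
  ...FT.
  F.F.TT
  TTTTTT

F...FT
.....F
....FT
...FT.
F.F.TT
TTTTTT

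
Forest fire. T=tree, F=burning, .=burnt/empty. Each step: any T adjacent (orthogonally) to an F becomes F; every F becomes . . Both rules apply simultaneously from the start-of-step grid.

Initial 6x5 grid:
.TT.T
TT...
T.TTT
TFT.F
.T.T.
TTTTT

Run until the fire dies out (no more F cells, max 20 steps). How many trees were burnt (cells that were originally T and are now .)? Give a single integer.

Answer: 17

Derivation:
Step 1: +4 fires, +2 burnt (F count now 4)
Step 2: +4 fires, +4 burnt (F count now 4)
Step 3: +3 fires, +4 burnt (F count now 3)
Step 4: +2 fires, +3 burnt (F count now 2)
Step 5: +3 fires, +2 burnt (F count now 3)
Step 6: +1 fires, +3 burnt (F count now 1)
Step 7: +0 fires, +1 burnt (F count now 0)
Fire out after step 7
Initially T: 18, now '.': 29
Total burnt (originally-T cells now '.'): 17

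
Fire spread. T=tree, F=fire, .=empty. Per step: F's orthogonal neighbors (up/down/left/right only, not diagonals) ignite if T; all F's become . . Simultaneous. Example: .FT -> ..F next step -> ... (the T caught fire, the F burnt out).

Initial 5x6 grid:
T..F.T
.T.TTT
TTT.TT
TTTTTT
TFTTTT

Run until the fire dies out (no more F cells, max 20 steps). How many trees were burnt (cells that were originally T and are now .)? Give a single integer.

Answer: 21

Derivation:
Step 1: +4 fires, +2 burnt (F count now 4)
Step 2: +5 fires, +4 burnt (F count now 5)
Step 3: +7 fires, +5 burnt (F count now 7)
Step 4: +4 fires, +7 burnt (F count now 4)
Step 5: +1 fires, +4 burnt (F count now 1)
Step 6: +0 fires, +1 burnt (F count now 0)
Fire out after step 6
Initially T: 22, now '.': 29
Total burnt (originally-T cells now '.'): 21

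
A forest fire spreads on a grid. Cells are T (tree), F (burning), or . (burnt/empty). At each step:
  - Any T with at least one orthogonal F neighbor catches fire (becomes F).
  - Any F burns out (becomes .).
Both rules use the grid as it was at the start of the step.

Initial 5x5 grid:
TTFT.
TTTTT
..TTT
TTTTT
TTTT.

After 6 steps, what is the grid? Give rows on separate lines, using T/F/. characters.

Step 1: 3 trees catch fire, 1 burn out
  TF.F.
  TTFTT
  ..TTT
  TTTTT
  TTTT.
Step 2: 4 trees catch fire, 3 burn out
  F....
  TF.FT
  ..FTT
  TTTTT
  TTTT.
Step 3: 4 trees catch fire, 4 burn out
  .....
  F...F
  ...FT
  TTFTT
  TTTT.
Step 4: 4 trees catch fire, 4 burn out
  .....
  .....
  ....F
  TF.FT
  TTFT.
Step 5: 4 trees catch fire, 4 burn out
  .....
  .....
  .....
  F...F
  TF.F.
Step 6: 1 trees catch fire, 4 burn out
  .....
  .....
  .....
  .....
  F....

.....
.....
.....
.....
F....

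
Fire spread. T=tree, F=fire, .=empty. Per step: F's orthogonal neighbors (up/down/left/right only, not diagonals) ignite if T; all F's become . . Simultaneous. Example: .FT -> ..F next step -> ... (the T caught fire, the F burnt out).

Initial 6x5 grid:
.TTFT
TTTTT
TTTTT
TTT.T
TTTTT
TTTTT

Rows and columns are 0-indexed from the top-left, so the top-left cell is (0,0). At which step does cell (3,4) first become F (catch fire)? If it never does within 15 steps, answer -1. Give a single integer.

Step 1: cell (3,4)='T' (+3 fires, +1 burnt)
Step 2: cell (3,4)='T' (+4 fires, +3 burnt)
Step 3: cell (3,4)='T' (+3 fires, +4 burnt)
Step 4: cell (3,4)='F' (+4 fires, +3 burnt)
  -> target ignites at step 4
Step 5: cell (3,4)='.' (+4 fires, +4 burnt)
Step 6: cell (3,4)='.' (+5 fires, +4 burnt)
Step 7: cell (3,4)='.' (+3 fires, +5 burnt)
Step 8: cell (3,4)='.' (+1 fires, +3 burnt)
Step 9: cell (3,4)='.' (+0 fires, +1 burnt)
  fire out at step 9

4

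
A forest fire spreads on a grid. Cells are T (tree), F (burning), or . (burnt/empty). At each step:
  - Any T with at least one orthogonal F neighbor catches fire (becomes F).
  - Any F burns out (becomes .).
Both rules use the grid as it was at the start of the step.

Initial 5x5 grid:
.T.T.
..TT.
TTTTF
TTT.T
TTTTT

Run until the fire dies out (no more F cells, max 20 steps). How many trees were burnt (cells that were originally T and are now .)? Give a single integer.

Answer: 16

Derivation:
Step 1: +2 fires, +1 burnt (F count now 2)
Step 2: +3 fires, +2 burnt (F count now 3)
Step 3: +5 fires, +3 burnt (F count now 5)
Step 4: +3 fires, +5 burnt (F count now 3)
Step 5: +2 fires, +3 burnt (F count now 2)
Step 6: +1 fires, +2 burnt (F count now 1)
Step 7: +0 fires, +1 burnt (F count now 0)
Fire out after step 7
Initially T: 17, now '.': 24
Total burnt (originally-T cells now '.'): 16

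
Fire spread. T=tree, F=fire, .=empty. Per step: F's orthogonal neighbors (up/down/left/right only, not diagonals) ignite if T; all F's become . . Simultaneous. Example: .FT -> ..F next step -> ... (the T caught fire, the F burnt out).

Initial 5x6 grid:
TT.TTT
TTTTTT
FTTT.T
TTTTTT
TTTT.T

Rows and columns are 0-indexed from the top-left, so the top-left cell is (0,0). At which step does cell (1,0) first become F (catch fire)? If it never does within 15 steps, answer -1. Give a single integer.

Step 1: cell (1,0)='F' (+3 fires, +1 burnt)
  -> target ignites at step 1
Step 2: cell (1,0)='.' (+5 fires, +3 burnt)
Step 3: cell (1,0)='.' (+5 fires, +5 burnt)
Step 4: cell (1,0)='.' (+3 fires, +5 burnt)
Step 5: cell (1,0)='.' (+4 fires, +3 burnt)
Step 6: cell (1,0)='.' (+3 fires, +4 burnt)
Step 7: cell (1,0)='.' (+3 fires, +3 burnt)
Step 8: cell (1,0)='.' (+0 fires, +3 burnt)
  fire out at step 8

1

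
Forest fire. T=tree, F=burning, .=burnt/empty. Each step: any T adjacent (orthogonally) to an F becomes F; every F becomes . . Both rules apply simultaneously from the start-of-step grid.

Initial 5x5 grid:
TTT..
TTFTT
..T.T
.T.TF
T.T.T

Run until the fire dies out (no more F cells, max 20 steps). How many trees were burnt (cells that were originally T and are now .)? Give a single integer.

Step 1: +7 fires, +2 burnt (F count now 7)
Step 2: +3 fires, +7 burnt (F count now 3)
Step 3: +1 fires, +3 burnt (F count now 1)
Step 4: +0 fires, +1 burnt (F count now 0)
Fire out after step 4
Initially T: 14, now '.': 22
Total burnt (originally-T cells now '.'): 11

Answer: 11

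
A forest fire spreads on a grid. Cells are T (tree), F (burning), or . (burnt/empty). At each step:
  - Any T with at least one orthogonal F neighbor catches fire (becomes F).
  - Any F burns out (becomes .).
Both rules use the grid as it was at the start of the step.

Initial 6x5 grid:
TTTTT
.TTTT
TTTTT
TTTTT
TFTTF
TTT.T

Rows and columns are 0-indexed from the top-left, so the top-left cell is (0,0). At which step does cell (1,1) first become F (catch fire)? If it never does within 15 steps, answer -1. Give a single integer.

Step 1: cell (1,1)='T' (+7 fires, +2 burnt)
Step 2: cell (1,1)='T' (+7 fires, +7 burnt)
Step 3: cell (1,1)='F' (+5 fires, +7 burnt)
  -> target ignites at step 3
Step 4: cell (1,1)='.' (+4 fires, +5 burnt)
Step 5: cell (1,1)='.' (+3 fires, +4 burnt)
Step 6: cell (1,1)='.' (+0 fires, +3 burnt)
  fire out at step 6

3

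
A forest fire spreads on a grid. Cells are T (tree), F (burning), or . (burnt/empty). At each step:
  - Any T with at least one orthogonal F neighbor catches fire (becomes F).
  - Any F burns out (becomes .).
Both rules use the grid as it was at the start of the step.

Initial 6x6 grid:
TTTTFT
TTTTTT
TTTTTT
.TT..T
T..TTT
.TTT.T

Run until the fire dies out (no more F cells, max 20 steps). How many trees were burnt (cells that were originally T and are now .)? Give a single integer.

Answer: 27

Derivation:
Step 1: +3 fires, +1 burnt (F count now 3)
Step 2: +4 fires, +3 burnt (F count now 4)
Step 3: +4 fires, +4 burnt (F count now 4)
Step 4: +4 fires, +4 burnt (F count now 4)
Step 5: +4 fires, +4 burnt (F count now 4)
Step 6: +4 fires, +4 burnt (F count now 4)
Step 7: +1 fires, +4 burnt (F count now 1)
Step 8: +1 fires, +1 burnt (F count now 1)
Step 9: +1 fires, +1 burnt (F count now 1)
Step 10: +1 fires, +1 burnt (F count now 1)
Step 11: +0 fires, +1 burnt (F count now 0)
Fire out after step 11
Initially T: 28, now '.': 35
Total burnt (originally-T cells now '.'): 27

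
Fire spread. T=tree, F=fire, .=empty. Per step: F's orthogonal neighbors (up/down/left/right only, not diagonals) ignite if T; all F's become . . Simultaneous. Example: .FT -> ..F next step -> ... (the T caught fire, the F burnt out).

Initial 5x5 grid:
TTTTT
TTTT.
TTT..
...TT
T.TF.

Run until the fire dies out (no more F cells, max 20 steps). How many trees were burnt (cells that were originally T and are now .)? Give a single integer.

Answer: 3

Derivation:
Step 1: +2 fires, +1 burnt (F count now 2)
Step 2: +1 fires, +2 burnt (F count now 1)
Step 3: +0 fires, +1 burnt (F count now 0)
Fire out after step 3
Initially T: 16, now '.': 12
Total burnt (originally-T cells now '.'): 3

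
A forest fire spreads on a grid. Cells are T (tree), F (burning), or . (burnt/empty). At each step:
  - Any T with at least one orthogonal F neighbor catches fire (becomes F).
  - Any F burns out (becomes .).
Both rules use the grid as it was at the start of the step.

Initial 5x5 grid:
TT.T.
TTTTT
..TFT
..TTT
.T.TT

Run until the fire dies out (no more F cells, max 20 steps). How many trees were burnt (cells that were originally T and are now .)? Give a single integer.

Step 1: +4 fires, +1 burnt (F count now 4)
Step 2: +6 fires, +4 burnt (F count now 6)
Step 3: +2 fires, +6 burnt (F count now 2)
Step 4: +2 fires, +2 burnt (F count now 2)
Step 5: +1 fires, +2 burnt (F count now 1)
Step 6: +0 fires, +1 burnt (F count now 0)
Fire out after step 6
Initially T: 16, now '.': 24
Total burnt (originally-T cells now '.'): 15

Answer: 15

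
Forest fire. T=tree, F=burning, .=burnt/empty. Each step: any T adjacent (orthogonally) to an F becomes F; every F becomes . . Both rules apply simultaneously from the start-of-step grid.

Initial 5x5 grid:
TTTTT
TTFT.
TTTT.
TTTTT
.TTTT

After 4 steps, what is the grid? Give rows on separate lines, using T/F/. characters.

Step 1: 4 trees catch fire, 1 burn out
  TTFTT
  TF.F.
  TTFT.
  TTTTT
  .TTTT
Step 2: 6 trees catch fire, 4 burn out
  TF.FT
  F....
  TF.F.
  TTFTT
  .TTTT
Step 3: 6 trees catch fire, 6 burn out
  F...F
  .....
  F....
  TF.FT
  .TFTT
Step 4: 4 trees catch fire, 6 burn out
  .....
  .....
  .....
  F...F
  .F.FT

.....
.....
.....
F...F
.F.FT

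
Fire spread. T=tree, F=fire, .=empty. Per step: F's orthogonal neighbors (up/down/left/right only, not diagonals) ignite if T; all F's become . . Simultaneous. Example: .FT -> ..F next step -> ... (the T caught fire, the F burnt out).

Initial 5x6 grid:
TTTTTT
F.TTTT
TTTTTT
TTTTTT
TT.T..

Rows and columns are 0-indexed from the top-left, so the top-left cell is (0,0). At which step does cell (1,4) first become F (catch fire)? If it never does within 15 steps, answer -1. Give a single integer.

Step 1: cell (1,4)='T' (+2 fires, +1 burnt)
Step 2: cell (1,4)='T' (+3 fires, +2 burnt)
Step 3: cell (1,4)='T' (+4 fires, +3 burnt)
Step 4: cell (1,4)='T' (+5 fires, +4 burnt)
Step 5: cell (1,4)='T' (+4 fires, +5 burnt)
Step 6: cell (1,4)='F' (+5 fires, +4 burnt)
  -> target ignites at step 6
Step 7: cell (1,4)='.' (+2 fires, +5 burnt)
Step 8: cell (1,4)='.' (+0 fires, +2 burnt)
  fire out at step 8

6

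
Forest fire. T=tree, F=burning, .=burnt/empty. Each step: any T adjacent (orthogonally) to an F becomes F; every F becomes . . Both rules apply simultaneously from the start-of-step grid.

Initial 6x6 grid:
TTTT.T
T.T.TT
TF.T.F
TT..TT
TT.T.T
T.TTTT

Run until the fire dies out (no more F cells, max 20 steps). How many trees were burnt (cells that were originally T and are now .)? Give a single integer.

Step 1: +4 fires, +2 burnt (F count now 4)
Step 2: +7 fires, +4 burnt (F count now 7)
Step 3: +3 fires, +7 burnt (F count now 3)
Step 4: +3 fires, +3 burnt (F count now 3)
Step 5: +2 fires, +3 burnt (F count now 2)
Step 6: +4 fires, +2 burnt (F count now 4)
Step 7: +0 fires, +4 burnt (F count now 0)
Fire out after step 7
Initially T: 24, now '.': 35
Total burnt (originally-T cells now '.'): 23

Answer: 23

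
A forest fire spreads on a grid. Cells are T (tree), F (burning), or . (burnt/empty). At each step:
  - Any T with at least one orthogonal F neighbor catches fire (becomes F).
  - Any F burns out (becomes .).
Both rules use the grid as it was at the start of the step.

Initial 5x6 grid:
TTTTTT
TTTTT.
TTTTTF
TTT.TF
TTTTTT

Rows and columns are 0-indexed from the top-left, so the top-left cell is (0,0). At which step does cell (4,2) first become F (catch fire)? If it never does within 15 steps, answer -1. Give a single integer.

Step 1: cell (4,2)='T' (+3 fires, +2 burnt)
Step 2: cell (4,2)='T' (+3 fires, +3 burnt)
Step 3: cell (4,2)='T' (+4 fires, +3 burnt)
Step 4: cell (4,2)='F' (+6 fires, +4 burnt)
  -> target ignites at step 4
Step 5: cell (4,2)='.' (+5 fires, +6 burnt)
Step 6: cell (4,2)='.' (+4 fires, +5 burnt)
Step 7: cell (4,2)='.' (+1 fires, +4 burnt)
Step 8: cell (4,2)='.' (+0 fires, +1 burnt)
  fire out at step 8

4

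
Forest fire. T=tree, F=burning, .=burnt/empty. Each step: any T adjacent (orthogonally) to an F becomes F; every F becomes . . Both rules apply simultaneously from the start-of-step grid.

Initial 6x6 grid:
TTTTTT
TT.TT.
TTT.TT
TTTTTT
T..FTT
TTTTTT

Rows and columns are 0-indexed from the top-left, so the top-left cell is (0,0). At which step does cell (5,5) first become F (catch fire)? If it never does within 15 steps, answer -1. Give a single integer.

Step 1: cell (5,5)='T' (+3 fires, +1 burnt)
Step 2: cell (5,5)='T' (+5 fires, +3 burnt)
Step 3: cell (5,5)='F' (+6 fires, +5 burnt)
  -> target ignites at step 3
Step 4: cell (5,5)='.' (+5 fires, +6 burnt)
Step 5: cell (5,5)='.' (+5 fires, +5 burnt)
Step 6: cell (5,5)='.' (+4 fires, +5 burnt)
Step 7: cell (5,5)='.' (+2 fires, +4 burnt)
Step 8: cell (5,5)='.' (+0 fires, +2 burnt)
  fire out at step 8

3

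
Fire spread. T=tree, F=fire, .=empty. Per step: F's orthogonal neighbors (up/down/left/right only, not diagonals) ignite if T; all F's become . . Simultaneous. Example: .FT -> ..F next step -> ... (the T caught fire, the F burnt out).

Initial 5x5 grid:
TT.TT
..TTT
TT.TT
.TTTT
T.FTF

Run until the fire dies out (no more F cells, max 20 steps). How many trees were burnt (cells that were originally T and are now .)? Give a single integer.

Answer: 14

Derivation:
Step 1: +3 fires, +2 burnt (F count now 3)
Step 2: +3 fires, +3 burnt (F count now 3)
Step 3: +3 fires, +3 burnt (F count now 3)
Step 4: +3 fires, +3 burnt (F count now 3)
Step 5: +2 fires, +3 burnt (F count now 2)
Step 6: +0 fires, +2 burnt (F count now 0)
Fire out after step 6
Initially T: 17, now '.': 22
Total burnt (originally-T cells now '.'): 14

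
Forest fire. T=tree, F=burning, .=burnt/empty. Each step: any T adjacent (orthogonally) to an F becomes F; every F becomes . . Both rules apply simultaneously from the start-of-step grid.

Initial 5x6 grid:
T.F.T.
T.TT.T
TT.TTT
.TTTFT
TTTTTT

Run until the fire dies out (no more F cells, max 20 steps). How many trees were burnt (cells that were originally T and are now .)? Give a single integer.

Step 1: +5 fires, +2 burnt (F count now 5)
Step 2: +6 fires, +5 burnt (F count now 6)
Step 3: +3 fires, +6 burnt (F count now 3)
Step 4: +2 fires, +3 burnt (F count now 2)
Step 5: +2 fires, +2 burnt (F count now 2)
Step 6: +1 fires, +2 burnt (F count now 1)
Step 7: +1 fires, +1 burnt (F count now 1)
Step 8: +0 fires, +1 burnt (F count now 0)
Fire out after step 8
Initially T: 21, now '.': 29
Total burnt (originally-T cells now '.'): 20

Answer: 20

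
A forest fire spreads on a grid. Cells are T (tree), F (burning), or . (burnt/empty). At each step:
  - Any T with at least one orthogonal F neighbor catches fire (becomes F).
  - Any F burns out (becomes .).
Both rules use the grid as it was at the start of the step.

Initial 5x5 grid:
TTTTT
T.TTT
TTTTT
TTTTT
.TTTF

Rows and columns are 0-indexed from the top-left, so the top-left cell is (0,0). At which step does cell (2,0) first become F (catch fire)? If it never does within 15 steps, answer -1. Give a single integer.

Step 1: cell (2,0)='T' (+2 fires, +1 burnt)
Step 2: cell (2,0)='T' (+3 fires, +2 burnt)
Step 3: cell (2,0)='T' (+4 fires, +3 burnt)
Step 4: cell (2,0)='T' (+4 fires, +4 burnt)
Step 5: cell (2,0)='T' (+4 fires, +4 burnt)
Step 6: cell (2,0)='F' (+2 fires, +4 burnt)
  -> target ignites at step 6
Step 7: cell (2,0)='.' (+2 fires, +2 burnt)
Step 8: cell (2,0)='.' (+1 fires, +2 burnt)
Step 9: cell (2,0)='.' (+0 fires, +1 burnt)
  fire out at step 9

6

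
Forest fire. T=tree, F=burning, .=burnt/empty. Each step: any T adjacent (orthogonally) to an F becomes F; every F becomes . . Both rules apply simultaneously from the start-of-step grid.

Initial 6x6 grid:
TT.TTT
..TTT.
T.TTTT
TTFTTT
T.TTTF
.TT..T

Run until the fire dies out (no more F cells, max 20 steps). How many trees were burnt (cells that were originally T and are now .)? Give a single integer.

Answer: 23

Derivation:
Step 1: +7 fires, +2 burnt (F count now 7)
Step 2: +7 fires, +7 burnt (F count now 7)
Step 3: +5 fires, +7 burnt (F count now 5)
Step 4: +2 fires, +5 burnt (F count now 2)
Step 5: +1 fires, +2 burnt (F count now 1)
Step 6: +1 fires, +1 burnt (F count now 1)
Step 7: +0 fires, +1 burnt (F count now 0)
Fire out after step 7
Initially T: 25, now '.': 34
Total burnt (originally-T cells now '.'): 23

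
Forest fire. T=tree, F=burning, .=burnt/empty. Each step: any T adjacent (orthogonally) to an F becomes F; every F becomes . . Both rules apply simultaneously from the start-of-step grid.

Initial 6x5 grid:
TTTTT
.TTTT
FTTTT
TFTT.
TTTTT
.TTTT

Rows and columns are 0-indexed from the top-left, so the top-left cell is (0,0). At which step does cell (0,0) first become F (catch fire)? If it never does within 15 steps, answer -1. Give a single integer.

Step 1: cell (0,0)='T' (+4 fires, +2 burnt)
Step 2: cell (0,0)='T' (+6 fires, +4 burnt)
Step 3: cell (0,0)='T' (+5 fires, +6 burnt)
Step 4: cell (0,0)='F' (+6 fires, +5 burnt)
  -> target ignites at step 4
Step 5: cell (0,0)='.' (+3 fires, +6 burnt)
Step 6: cell (0,0)='.' (+1 fires, +3 burnt)
Step 7: cell (0,0)='.' (+0 fires, +1 burnt)
  fire out at step 7

4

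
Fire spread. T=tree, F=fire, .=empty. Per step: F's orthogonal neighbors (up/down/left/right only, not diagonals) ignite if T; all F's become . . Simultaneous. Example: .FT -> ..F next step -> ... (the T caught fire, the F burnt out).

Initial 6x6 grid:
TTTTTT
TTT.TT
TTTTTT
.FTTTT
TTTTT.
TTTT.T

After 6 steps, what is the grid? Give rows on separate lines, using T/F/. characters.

Step 1: 3 trees catch fire, 1 burn out
  TTTTTT
  TTT.TT
  TFTTTT
  ..FTTT
  TFTTT.
  TTTT.T
Step 2: 7 trees catch fire, 3 burn out
  TTTTTT
  TFT.TT
  F.FTTT
  ...FTT
  F.FTT.
  TFTT.T
Step 3: 8 trees catch fire, 7 burn out
  TFTTTT
  F.F.TT
  ...FTT
  ....FT
  ...FT.
  F.FT.T
Step 4: 6 trees catch fire, 8 burn out
  F.FTTT
  ....TT
  ....FT
  .....F
  ....F.
  ...F.T
Step 5: 3 trees catch fire, 6 burn out
  ...FTT
  ....FT
  .....F
  ......
  ......
  .....T
Step 6: 2 trees catch fire, 3 burn out
  ....FT
  .....F
  ......
  ......
  ......
  .....T

....FT
.....F
......
......
......
.....T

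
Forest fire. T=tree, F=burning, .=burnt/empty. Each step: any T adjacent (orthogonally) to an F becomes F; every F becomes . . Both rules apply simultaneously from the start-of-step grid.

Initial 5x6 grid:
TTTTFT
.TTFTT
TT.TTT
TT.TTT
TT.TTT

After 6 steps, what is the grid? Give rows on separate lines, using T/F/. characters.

Step 1: 5 trees catch fire, 2 burn out
  TTTF.F
  .TF.FT
  TT.FTT
  TT.TTT
  TT.TTT
Step 2: 5 trees catch fire, 5 burn out
  TTF...
  .F...F
  TT..FT
  TT.FTT
  TT.TTT
Step 3: 5 trees catch fire, 5 burn out
  TF....
  ......
  TF...F
  TT..FT
  TT.FTT
Step 4: 5 trees catch fire, 5 burn out
  F.....
  ......
  F.....
  TF...F
  TT..FT
Step 5: 3 trees catch fire, 5 burn out
  ......
  ......
  ......
  F.....
  TF...F
Step 6: 1 trees catch fire, 3 burn out
  ......
  ......
  ......
  ......
  F.....

......
......
......
......
F.....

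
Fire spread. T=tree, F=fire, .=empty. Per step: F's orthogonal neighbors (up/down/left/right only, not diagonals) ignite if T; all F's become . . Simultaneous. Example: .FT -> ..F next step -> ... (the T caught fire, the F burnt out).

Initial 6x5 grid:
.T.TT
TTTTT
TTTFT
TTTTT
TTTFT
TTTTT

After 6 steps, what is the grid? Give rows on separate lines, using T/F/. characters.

Step 1: 7 trees catch fire, 2 burn out
  .T.TT
  TTTFT
  TTF.F
  TTTFT
  TTF.F
  TTTFT
Step 2: 9 trees catch fire, 7 burn out
  .T.FT
  TTF.F
  TF...
  TTF.F
  TF...
  TTF.F
Step 3: 6 trees catch fire, 9 burn out
  .T..F
  TF...
  F....
  TF...
  F....
  TF...
Step 4: 4 trees catch fire, 6 burn out
  .F...
  F....
  .....
  F....
  .....
  F....
Step 5: 0 trees catch fire, 4 burn out
  .....
  .....
  .....
  .....
  .....
  .....
Step 6: 0 trees catch fire, 0 burn out
  .....
  .....
  .....
  .....
  .....
  .....

.....
.....
.....
.....
.....
.....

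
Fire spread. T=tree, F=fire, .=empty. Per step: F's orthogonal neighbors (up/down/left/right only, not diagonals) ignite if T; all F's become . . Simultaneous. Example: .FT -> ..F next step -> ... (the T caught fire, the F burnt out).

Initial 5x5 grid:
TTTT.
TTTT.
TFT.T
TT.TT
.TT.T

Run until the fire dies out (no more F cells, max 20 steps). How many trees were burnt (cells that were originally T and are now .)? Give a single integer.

Step 1: +4 fires, +1 burnt (F count now 4)
Step 2: +5 fires, +4 burnt (F count now 5)
Step 3: +4 fires, +5 burnt (F count now 4)
Step 4: +1 fires, +4 burnt (F count now 1)
Step 5: +0 fires, +1 burnt (F count now 0)
Fire out after step 5
Initially T: 18, now '.': 21
Total burnt (originally-T cells now '.'): 14

Answer: 14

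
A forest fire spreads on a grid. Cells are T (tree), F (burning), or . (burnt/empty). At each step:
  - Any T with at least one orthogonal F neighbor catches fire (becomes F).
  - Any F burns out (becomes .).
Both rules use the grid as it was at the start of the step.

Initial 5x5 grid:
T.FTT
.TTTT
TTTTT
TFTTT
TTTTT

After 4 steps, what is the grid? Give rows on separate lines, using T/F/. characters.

Step 1: 6 trees catch fire, 2 burn out
  T..FT
  .TFTT
  TFTTT
  F.FTT
  TFTTT
Step 2: 8 trees catch fire, 6 burn out
  T...F
  .F.FT
  F.FTT
  ...FT
  F.FTT
Step 3: 4 trees catch fire, 8 burn out
  T....
  ....F
  ...FT
  ....F
  ...FT
Step 4: 2 trees catch fire, 4 burn out
  T....
  .....
  ....F
  .....
  ....F

T....
.....
....F
.....
....F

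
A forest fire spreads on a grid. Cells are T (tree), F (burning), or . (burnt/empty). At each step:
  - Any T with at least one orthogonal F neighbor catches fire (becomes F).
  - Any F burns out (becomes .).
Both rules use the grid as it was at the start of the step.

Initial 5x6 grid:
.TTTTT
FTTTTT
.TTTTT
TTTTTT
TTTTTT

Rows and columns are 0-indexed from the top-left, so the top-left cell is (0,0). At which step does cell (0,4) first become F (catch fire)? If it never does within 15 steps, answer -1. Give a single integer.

Step 1: cell (0,4)='T' (+1 fires, +1 burnt)
Step 2: cell (0,4)='T' (+3 fires, +1 burnt)
Step 3: cell (0,4)='T' (+4 fires, +3 burnt)
Step 4: cell (0,4)='T' (+6 fires, +4 burnt)
Step 5: cell (0,4)='F' (+6 fires, +6 burnt)
  -> target ignites at step 5
Step 6: cell (0,4)='.' (+4 fires, +6 burnt)
Step 7: cell (0,4)='.' (+2 fires, +4 burnt)
Step 8: cell (0,4)='.' (+1 fires, +2 burnt)
Step 9: cell (0,4)='.' (+0 fires, +1 burnt)
  fire out at step 9

5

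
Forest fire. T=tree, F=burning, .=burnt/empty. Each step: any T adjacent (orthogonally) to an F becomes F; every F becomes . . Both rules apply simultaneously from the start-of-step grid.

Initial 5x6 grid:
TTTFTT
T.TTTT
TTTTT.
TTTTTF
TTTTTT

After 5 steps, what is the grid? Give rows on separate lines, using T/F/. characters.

Step 1: 5 trees catch fire, 2 burn out
  TTF.FT
  T.TFTT
  TTTTT.
  TTTTF.
  TTTTTF
Step 2: 8 trees catch fire, 5 burn out
  TF...F
  T.F.FT
  TTTFF.
  TTTF..
  TTTTF.
Step 3: 5 trees catch fire, 8 burn out
  F.....
  T....F
  TTF...
  TTF...
  TTTF..
Step 4: 4 trees catch fire, 5 burn out
  ......
  F.....
  TF....
  TF....
  TTF...
Step 5: 3 trees catch fire, 4 burn out
  ......
  ......
  F.....
  F.....
  TF....

......
......
F.....
F.....
TF....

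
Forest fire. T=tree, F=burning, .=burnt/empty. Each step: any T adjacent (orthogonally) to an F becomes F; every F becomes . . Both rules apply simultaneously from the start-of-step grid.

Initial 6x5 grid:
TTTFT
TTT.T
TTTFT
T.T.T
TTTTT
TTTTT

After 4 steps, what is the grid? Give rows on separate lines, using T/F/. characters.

Step 1: 4 trees catch fire, 2 burn out
  TTF.F
  TTT.T
  TTF.F
  T.T.T
  TTTTT
  TTTTT
Step 2: 6 trees catch fire, 4 burn out
  TF...
  TTF.F
  TF...
  T.F.F
  TTTTT
  TTTTT
Step 3: 5 trees catch fire, 6 burn out
  F....
  TF...
  F....
  T....
  TTFTF
  TTTTT
Step 4: 6 trees catch fire, 5 burn out
  .....
  F....
  .....
  F....
  TF.F.
  TTFTF

.....
F....
.....
F....
TF.F.
TTFTF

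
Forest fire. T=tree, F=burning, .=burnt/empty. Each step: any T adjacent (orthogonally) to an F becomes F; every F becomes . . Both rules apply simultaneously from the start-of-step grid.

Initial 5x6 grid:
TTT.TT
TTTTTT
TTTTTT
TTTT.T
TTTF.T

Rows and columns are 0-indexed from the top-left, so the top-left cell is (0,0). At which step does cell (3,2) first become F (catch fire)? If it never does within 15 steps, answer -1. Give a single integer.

Step 1: cell (3,2)='T' (+2 fires, +1 burnt)
Step 2: cell (3,2)='F' (+3 fires, +2 burnt)
  -> target ignites at step 2
Step 3: cell (3,2)='.' (+5 fires, +3 burnt)
Step 4: cell (3,2)='.' (+5 fires, +5 burnt)
Step 5: cell (3,2)='.' (+6 fires, +5 burnt)
Step 6: cell (3,2)='.' (+4 fires, +6 burnt)
Step 7: cell (3,2)='.' (+1 fires, +4 burnt)
Step 8: cell (3,2)='.' (+0 fires, +1 burnt)
  fire out at step 8

2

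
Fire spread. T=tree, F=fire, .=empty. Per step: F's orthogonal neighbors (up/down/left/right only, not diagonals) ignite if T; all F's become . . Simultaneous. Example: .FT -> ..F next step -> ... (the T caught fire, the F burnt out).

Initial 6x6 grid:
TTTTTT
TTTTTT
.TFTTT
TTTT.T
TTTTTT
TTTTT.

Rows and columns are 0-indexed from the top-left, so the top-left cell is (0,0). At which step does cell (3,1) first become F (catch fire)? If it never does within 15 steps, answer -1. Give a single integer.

Step 1: cell (3,1)='T' (+4 fires, +1 burnt)
Step 2: cell (3,1)='F' (+7 fires, +4 burnt)
  -> target ignites at step 2
Step 3: cell (3,1)='.' (+9 fires, +7 burnt)
Step 4: cell (3,1)='.' (+8 fires, +9 burnt)
Step 5: cell (3,1)='.' (+4 fires, +8 burnt)
Step 6: cell (3,1)='.' (+0 fires, +4 burnt)
  fire out at step 6

2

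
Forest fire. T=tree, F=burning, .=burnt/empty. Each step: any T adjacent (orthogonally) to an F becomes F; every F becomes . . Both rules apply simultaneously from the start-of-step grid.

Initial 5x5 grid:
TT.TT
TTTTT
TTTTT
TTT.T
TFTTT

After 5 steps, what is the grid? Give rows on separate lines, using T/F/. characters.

Step 1: 3 trees catch fire, 1 burn out
  TT.TT
  TTTTT
  TTTTT
  TFT.T
  F.FTT
Step 2: 4 trees catch fire, 3 burn out
  TT.TT
  TTTTT
  TFTTT
  F.F.T
  ...FT
Step 3: 4 trees catch fire, 4 burn out
  TT.TT
  TFTTT
  F.FTT
  ....T
  ....F
Step 4: 5 trees catch fire, 4 burn out
  TF.TT
  F.FTT
  ...FT
  ....F
  .....
Step 5: 3 trees catch fire, 5 burn out
  F..TT
  ...FT
  ....F
  .....
  .....

F..TT
...FT
....F
.....
.....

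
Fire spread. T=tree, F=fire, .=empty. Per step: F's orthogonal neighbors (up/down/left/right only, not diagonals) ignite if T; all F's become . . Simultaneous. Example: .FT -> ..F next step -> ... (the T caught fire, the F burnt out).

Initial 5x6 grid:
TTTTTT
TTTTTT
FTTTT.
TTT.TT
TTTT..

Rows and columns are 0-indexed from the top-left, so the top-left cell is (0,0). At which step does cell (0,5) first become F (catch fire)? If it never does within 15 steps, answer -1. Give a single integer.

Step 1: cell (0,5)='T' (+3 fires, +1 burnt)
Step 2: cell (0,5)='T' (+5 fires, +3 burnt)
Step 3: cell (0,5)='T' (+5 fires, +5 burnt)
Step 4: cell (0,5)='T' (+4 fires, +5 burnt)
Step 5: cell (0,5)='T' (+4 fires, +4 burnt)
Step 6: cell (0,5)='T' (+3 fires, +4 burnt)
Step 7: cell (0,5)='F' (+1 fires, +3 burnt)
  -> target ignites at step 7
Step 8: cell (0,5)='.' (+0 fires, +1 burnt)
  fire out at step 8

7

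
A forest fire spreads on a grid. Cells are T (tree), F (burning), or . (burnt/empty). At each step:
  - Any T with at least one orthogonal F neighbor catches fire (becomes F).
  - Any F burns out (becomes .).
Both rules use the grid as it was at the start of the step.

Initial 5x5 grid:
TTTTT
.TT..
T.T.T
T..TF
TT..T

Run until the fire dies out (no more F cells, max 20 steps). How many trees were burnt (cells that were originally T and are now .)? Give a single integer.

Step 1: +3 fires, +1 burnt (F count now 3)
Step 2: +0 fires, +3 burnt (F count now 0)
Fire out after step 2
Initially T: 15, now '.': 13
Total burnt (originally-T cells now '.'): 3

Answer: 3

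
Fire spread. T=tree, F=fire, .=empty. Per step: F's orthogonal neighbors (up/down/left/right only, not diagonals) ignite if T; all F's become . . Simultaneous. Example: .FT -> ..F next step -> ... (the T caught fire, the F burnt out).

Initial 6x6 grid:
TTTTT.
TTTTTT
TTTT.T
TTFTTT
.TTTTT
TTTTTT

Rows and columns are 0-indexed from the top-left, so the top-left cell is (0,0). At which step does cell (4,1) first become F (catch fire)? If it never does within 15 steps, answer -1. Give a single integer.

Step 1: cell (4,1)='T' (+4 fires, +1 burnt)
Step 2: cell (4,1)='F' (+8 fires, +4 burnt)
  -> target ignites at step 2
Step 3: cell (4,1)='.' (+8 fires, +8 burnt)
Step 4: cell (4,1)='.' (+8 fires, +8 burnt)
Step 5: cell (4,1)='.' (+4 fires, +8 burnt)
Step 6: cell (4,1)='.' (+0 fires, +4 burnt)
  fire out at step 6

2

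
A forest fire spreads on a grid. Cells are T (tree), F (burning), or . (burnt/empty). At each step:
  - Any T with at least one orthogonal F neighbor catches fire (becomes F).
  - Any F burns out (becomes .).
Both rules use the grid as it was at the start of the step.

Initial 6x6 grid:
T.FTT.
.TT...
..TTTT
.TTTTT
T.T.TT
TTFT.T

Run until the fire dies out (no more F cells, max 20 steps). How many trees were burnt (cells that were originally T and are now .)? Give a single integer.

Step 1: +5 fires, +2 burnt (F count now 5)
Step 2: +5 fires, +5 burnt (F count now 5)
Step 3: +4 fires, +5 burnt (F count now 4)
Step 4: +2 fires, +4 burnt (F count now 2)
Step 5: +3 fires, +2 burnt (F count now 3)
Step 6: +1 fires, +3 burnt (F count now 1)
Step 7: +1 fires, +1 burnt (F count now 1)
Step 8: +0 fires, +1 burnt (F count now 0)
Fire out after step 8
Initially T: 22, now '.': 35
Total burnt (originally-T cells now '.'): 21

Answer: 21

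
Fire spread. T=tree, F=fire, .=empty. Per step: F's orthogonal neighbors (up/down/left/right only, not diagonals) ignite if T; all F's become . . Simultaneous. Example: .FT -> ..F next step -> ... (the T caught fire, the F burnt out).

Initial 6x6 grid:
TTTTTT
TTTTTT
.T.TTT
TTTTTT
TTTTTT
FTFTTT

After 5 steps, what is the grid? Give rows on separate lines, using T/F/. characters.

Step 1: 4 trees catch fire, 2 burn out
  TTTTTT
  TTTTTT
  .T.TTT
  TTTTTT
  FTFTTT
  .F.FTT
Step 2: 5 trees catch fire, 4 burn out
  TTTTTT
  TTTTTT
  .T.TTT
  FTFTTT
  .F.FTT
  ....FT
Step 3: 4 trees catch fire, 5 burn out
  TTTTTT
  TTTTTT
  .T.TTT
  .F.FTT
  ....FT
  .....F
Step 4: 4 trees catch fire, 4 burn out
  TTTTTT
  TTTTTT
  .F.FTT
  ....FT
  .....F
  ......
Step 5: 4 trees catch fire, 4 burn out
  TTTTTT
  TFTFTT
  ....FT
  .....F
  ......
  ......

TTTTTT
TFTFTT
....FT
.....F
......
......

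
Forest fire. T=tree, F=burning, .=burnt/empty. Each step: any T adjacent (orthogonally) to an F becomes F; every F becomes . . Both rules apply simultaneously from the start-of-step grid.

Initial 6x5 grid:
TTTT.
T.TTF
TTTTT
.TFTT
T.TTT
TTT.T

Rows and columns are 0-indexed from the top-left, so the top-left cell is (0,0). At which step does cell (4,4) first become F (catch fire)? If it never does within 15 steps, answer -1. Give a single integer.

Step 1: cell (4,4)='T' (+6 fires, +2 burnt)
Step 2: cell (4,4)='T' (+7 fires, +6 burnt)
Step 3: cell (4,4)='F' (+4 fires, +7 burnt)
  -> target ignites at step 3
Step 4: cell (4,4)='.' (+4 fires, +4 burnt)
Step 5: cell (4,4)='.' (+2 fires, +4 burnt)
Step 6: cell (4,4)='.' (+0 fires, +2 burnt)
  fire out at step 6

3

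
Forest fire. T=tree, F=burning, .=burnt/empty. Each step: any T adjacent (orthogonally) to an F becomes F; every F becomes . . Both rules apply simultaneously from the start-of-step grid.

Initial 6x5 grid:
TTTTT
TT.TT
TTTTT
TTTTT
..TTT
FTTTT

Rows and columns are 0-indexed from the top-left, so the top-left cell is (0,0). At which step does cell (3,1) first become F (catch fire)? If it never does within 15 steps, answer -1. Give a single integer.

Step 1: cell (3,1)='T' (+1 fires, +1 burnt)
Step 2: cell (3,1)='T' (+1 fires, +1 burnt)
Step 3: cell (3,1)='T' (+2 fires, +1 burnt)
Step 4: cell (3,1)='T' (+3 fires, +2 burnt)
Step 5: cell (3,1)='F' (+4 fires, +3 burnt)
  -> target ignites at step 5
Step 6: cell (3,1)='.' (+4 fires, +4 burnt)
Step 7: cell (3,1)='.' (+4 fires, +4 burnt)
Step 8: cell (3,1)='.' (+4 fires, +4 burnt)
Step 9: cell (3,1)='.' (+3 fires, +4 burnt)
Step 10: cell (3,1)='.' (+0 fires, +3 burnt)
  fire out at step 10

5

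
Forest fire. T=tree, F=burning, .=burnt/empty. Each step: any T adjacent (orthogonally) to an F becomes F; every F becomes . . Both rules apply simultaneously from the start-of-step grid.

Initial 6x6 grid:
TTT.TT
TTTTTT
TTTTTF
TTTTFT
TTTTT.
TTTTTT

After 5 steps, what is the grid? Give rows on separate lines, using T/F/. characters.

Step 1: 5 trees catch fire, 2 burn out
  TTT.TT
  TTTTTF
  TTTTF.
  TTTF.F
  TTTTF.
  TTTTTT
Step 2: 6 trees catch fire, 5 burn out
  TTT.TF
  TTTTF.
  TTTF..
  TTF...
  TTTF..
  TTTTFT
Step 3: 7 trees catch fire, 6 burn out
  TTT.F.
  TTTF..
  TTF...
  TF....
  TTF...
  TTTF.F
Step 4: 5 trees catch fire, 7 burn out
  TTT...
  TTF...
  TF....
  F.....
  TF....
  TTF...
Step 5: 5 trees catch fire, 5 burn out
  TTF...
  TF....
  F.....
  ......
  F.....
  TF....

TTF...
TF....
F.....
......
F.....
TF....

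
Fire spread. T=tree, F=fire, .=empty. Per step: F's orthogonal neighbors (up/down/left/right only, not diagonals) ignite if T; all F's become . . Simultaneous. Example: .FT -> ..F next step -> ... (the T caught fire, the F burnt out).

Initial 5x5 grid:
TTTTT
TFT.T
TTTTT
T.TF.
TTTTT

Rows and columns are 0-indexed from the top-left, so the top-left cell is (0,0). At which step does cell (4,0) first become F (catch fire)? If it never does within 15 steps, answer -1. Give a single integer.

Step 1: cell (4,0)='T' (+7 fires, +2 burnt)
Step 2: cell (4,0)='T' (+7 fires, +7 burnt)
Step 3: cell (4,0)='T' (+4 fires, +7 burnt)
Step 4: cell (4,0)='F' (+2 fires, +4 burnt)
  -> target ignites at step 4
Step 5: cell (4,0)='.' (+0 fires, +2 burnt)
  fire out at step 5

4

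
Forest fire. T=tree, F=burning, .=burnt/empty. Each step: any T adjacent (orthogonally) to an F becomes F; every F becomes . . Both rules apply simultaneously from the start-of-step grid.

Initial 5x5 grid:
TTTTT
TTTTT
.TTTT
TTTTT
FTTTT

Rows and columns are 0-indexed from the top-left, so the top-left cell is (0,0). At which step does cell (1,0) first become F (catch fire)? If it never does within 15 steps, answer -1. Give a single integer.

Step 1: cell (1,0)='T' (+2 fires, +1 burnt)
Step 2: cell (1,0)='T' (+2 fires, +2 burnt)
Step 3: cell (1,0)='T' (+3 fires, +2 burnt)
Step 4: cell (1,0)='T' (+4 fires, +3 burnt)
Step 5: cell (1,0)='F' (+5 fires, +4 burnt)
  -> target ignites at step 5
Step 6: cell (1,0)='.' (+4 fires, +5 burnt)
Step 7: cell (1,0)='.' (+2 fires, +4 burnt)
Step 8: cell (1,0)='.' (+1 fires, +2 burnt)
Step 9: cell (1,0)='.' (+0 fires, +1 burnt)
  fire out at step 9

5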